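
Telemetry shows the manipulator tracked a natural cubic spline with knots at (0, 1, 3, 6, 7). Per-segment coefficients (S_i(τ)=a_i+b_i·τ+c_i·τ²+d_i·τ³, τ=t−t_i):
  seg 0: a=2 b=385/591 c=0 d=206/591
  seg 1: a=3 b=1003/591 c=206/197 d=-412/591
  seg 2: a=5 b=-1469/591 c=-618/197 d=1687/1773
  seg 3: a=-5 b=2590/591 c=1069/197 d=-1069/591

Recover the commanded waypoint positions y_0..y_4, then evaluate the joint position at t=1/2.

y_0=2 y_1=3 y_2=5 y_3=-5 y_4=3
S(1/2) = 1867/788

y_0 = S_0(0) = a_0 = 2
y_1 = S_1(0) = a_1 = 3
y_2 = S_2(0) = a_2 = 5
y_3 = S_3(0) = a_3 = -5
y_4 = S_3(1) = 3
t_q=1/2 is in segment 0 (τ=1/2); S_0(τ)=1867/788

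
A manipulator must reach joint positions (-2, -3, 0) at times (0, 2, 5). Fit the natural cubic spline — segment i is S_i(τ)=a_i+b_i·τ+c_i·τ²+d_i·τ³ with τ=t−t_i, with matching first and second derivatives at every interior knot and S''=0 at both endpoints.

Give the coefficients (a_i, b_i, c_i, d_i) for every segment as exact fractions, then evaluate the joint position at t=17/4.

Δ: Δ0=-1/2, Δ1=1
row 1: diag=10, rhs=9; c'=3/10, d'=9/10
back: M1=9/10
M: M0=0, M1=9/10, M2=0
seg 0: a=-2, c=M0/2=0, d=(M1−M0)/(6·2)=3/40, b=Δ0−h0·(2M0+M1)/6=-4/5
seg 1: a=-3, c=M1/2=9/20, d=(M2−M1)/(6·3)=-1/20, b=Δ1−h1·(2M1+M2)/6=1/10
t_q=17/4 → seg 1, τ=9/4; S=-3+1/10·τ+9/20·τ²+-1/20·τ³=-273/256

  seg 0: a=-2 b=-4/5 c=0 d=3/40
  seg 1: a=-3 b=1/10 c=9/20 d=-1/20
S(17/4) = -273/256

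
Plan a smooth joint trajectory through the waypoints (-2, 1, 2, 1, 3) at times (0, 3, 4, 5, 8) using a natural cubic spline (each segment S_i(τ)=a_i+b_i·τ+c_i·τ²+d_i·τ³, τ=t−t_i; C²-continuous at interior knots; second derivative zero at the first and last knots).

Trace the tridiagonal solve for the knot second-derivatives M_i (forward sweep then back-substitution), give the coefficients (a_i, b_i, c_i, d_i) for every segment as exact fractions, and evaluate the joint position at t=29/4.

Δ: Δ0=1, Δ1=1, Δ2=-1, Δ3=2/3
row 1: diag=8, rhs=0; c'=1/8, d'=0
row 2: denom=4−1·1/8=31/8; d'=(-12−1·0)/(31/8)=-96/31
row 3: denom=8−1·8/31=240/31; d'=(10−1·-96/31)/(240/31)=203/120
back: M3=203/120
back: M2=-96/31−8/31·203/120=-53/15
back: M1=0−1/8·-53/15=53/120
M: M0=0, M1=53/120, M2=-53/15, M3=203/120, M4=0
seg 0: a=-2, c=M0/2=0, d=(M1−M0)/(6·3)=53/2160, b=Δ0−h0·(2M0+M1)/6=187/240
seg 1: a=1, c=M1/2=53/240, d=(M2−M1)/(6·1)=-53/80, b=Δ1−h1·(2M1+M2)/6=173/120
seg 2: a=2, c=M2/2=-53/30, d=(M3−M2)/(6·1)=209/240, b=Δ2−h2·(2M2+M3)/6=-5/48
seg 3: a=1, c=M3/2=203/240, d=(M4−M3)/(6·3)=-203/2160, b=Δ3−h3·(2M3+M4)/6=-41/40
t_q=29/4 → seg 3, τ=9/4; S=1+-41/40·τ+203/240·τ²+-203/2160·τ³=1951/1024

  seg 0: a=-2 b=187/240 c=0 d=53/2160
  seg 1: a=1 b=173/120 c=53/240 d=-53/80
  seg 2: a=2 b=-5/48 c=-53/30 d=209/240
  seg 3: a=1 b=-41/40 c=203/240 d=-203/2160
S(29/4) = 1951/1024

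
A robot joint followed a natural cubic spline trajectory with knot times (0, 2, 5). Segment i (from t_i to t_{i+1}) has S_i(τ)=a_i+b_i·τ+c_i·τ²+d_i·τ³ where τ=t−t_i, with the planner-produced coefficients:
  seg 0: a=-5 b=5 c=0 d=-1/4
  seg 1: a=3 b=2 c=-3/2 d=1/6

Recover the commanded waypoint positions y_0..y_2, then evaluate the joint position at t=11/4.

y_0=-5 y_1=3 y_2=0
S(11/4) = 477/128

y_0 = S_0(0) = a_0 = -5
y_1 = S_1(0) = a_1 = 3
y_2 = S_1(3) = 0
t_q=11/4 is in segment 1 (τ=3/4); S_1(τ)=477/128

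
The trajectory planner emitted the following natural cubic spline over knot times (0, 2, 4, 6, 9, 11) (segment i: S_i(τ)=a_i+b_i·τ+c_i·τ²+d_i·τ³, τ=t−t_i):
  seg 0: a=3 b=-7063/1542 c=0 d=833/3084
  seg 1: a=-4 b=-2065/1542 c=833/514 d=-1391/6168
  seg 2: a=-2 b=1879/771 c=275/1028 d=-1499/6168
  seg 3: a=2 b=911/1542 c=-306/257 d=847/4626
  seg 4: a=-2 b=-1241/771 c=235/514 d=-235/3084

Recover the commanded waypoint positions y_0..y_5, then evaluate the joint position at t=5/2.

y_0=3 y_1=-4 y_2=-2 y_3=2 y_4=-2 y_5=-4
S(5/2) = -70605/16448

y_0 = S_0(0) = a_0 = 3
y_1 = S_1(0) = a_1 = -4
y_2 = S_2(0) = a_2 = -2
y_3 = S_3(0) = a_3 = 2
y_4 = S_4(0) = a_4 = -2
y_5 = S_4(2) = -4
t_q=5/2 is in segment 1 (τ=1/2); S_1(τ)=-70605/16448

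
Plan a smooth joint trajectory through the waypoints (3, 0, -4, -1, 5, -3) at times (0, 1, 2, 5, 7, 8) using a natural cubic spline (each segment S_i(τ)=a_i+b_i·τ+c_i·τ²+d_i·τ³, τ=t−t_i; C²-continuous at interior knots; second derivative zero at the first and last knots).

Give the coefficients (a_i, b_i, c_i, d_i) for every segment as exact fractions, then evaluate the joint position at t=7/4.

Δ: Δ0=-3, Δ1=-4, Δ2=1, Δ3=3, Δ4=-8
row 1: diag=4, rhs=-6; c'=1/4, d'=-3/2
row 2: denom=8−1·1/4=31/4; d'=(30−1·-3/2)/(31/4)=126/31
row 3: denom=10−3·12/31=274/31; d'=(12−3·126/31)/(274/31)=-3/137
row 4: denom=6−2·31/137=760/137; d'=(-66−2·-3/137)/(760/137)=-2259/190
back: M4=-2259/190
back: M3=-3/137−31/137·-2259/190=507/190
back: M2=126/31−12/31·507/190=288/95
back: M1=-3/2−1/4·288/95=-429/190
M: M0=0, M1=-429/190, M2=288/95, M3=507/190, M4=-2259/190, M5=0
seg 0: a=3, c=M0/2=0, d=(M1−M0)/(6·1)=-143/380, b=Δ0−h0·(2M0+M1)/6=-997/380
seg 1: a=0, c=M1/2=-429/380, d=(M2−M1)/(6·1)=67/76, b=Δ1−h1·(2M1+M2)/6=-713/190
seg 2: a=-4, c=M2/2=144/95, d=(M3−M2)/(6·3)=-23/1140, b=Δ2−h2·(2M2+M3)/6=-1279/380
seg 3: a=-1, c=M3/2=507/380, d=(M4−M3)/(6·2)=-461/380, b=Δ3−h3·(2M3+M4)/6=197/38
seg 4: a=5, c=M4/2=-2259/380, d=(M5−M4)/(6·1)=753/380, b=Δ4−h4·(2M4+M5)/6=-767/190
t_q=7/4 → seg 1, τ=3/4; S=0+-713/190·τ+-429/380·τ²+67/76·τ³=-74847/24320

  seg 0: a=3 b=-997/380 c=0 d=-143/380
  seg 1: a=0 b=-713/190 c=-429/380 d=67/76
  seg 2: a=-4 b=-1279/380 c=144/95 d=-23/1140
  seg 3: a=-1 b=197/38 c=507/380 d=-461/380
  seg 4: a=5 b=-767/190 c=-2259/380 d=753/380
S(7/4) = -74847/24320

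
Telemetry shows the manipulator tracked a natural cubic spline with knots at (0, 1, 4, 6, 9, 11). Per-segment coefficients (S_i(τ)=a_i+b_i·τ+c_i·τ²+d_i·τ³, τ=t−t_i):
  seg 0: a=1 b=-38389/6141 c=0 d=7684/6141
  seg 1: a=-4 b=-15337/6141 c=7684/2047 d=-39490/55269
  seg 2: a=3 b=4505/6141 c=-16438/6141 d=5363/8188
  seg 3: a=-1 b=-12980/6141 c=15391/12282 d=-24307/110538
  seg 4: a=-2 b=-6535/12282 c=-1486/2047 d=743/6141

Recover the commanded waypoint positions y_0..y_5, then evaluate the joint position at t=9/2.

y_0=1 y_1=-4 y_2=3 y_3=-1 y_4=-2 y_5=-5
S(9/2) = 182067/65504

y_0 = S_0(0) = a_0 = 1
y_1 = S_1(0) = a_1 = -4
y_2 = S_2(0) = a_2 = 3
y_3 = S_3(0) = a_3 = -1
y_4 = S_4(0) = a_4 = -2
y_5 = S_4(2) = -5
t_q=9/2 is in segment 2 (τ=1/2); S_2(τ)=182067/65504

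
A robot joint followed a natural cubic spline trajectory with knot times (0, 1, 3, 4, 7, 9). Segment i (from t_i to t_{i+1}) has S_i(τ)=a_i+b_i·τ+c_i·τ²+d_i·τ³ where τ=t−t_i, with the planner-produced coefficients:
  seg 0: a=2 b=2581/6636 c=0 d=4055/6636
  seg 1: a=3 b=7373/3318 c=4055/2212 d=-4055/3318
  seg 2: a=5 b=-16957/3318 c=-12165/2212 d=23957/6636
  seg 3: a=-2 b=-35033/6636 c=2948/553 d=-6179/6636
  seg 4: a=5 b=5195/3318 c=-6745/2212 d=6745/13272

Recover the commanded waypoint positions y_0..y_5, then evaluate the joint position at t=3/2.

y_0 = S_0(0) = a_0 = 2
y_1 = S_1(0) = a_1 = 3
y_2 = S_2(0) = a_2 = 5
y_3 = S_3(0) = a_3 = -2
y_4 = S_4(0) = a_4 = 5
y_5 = S_4(2) = 0
t_q=3/2 is in segment 1 (τ=1/2); S_1(τ)=19539/4424

y_0=2 y_1=3 y_2=5 y_3=-2 y_4=5 y_5=0
S(3/2) = 19539/4424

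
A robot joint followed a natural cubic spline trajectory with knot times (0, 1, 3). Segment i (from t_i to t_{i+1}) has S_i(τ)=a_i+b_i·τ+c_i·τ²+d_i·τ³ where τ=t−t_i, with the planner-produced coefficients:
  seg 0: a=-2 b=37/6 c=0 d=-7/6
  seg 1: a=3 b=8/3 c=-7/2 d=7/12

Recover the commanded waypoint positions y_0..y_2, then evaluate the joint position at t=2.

y_0 = S_0(0) = a_0 = -2
y_1 = S_1(0) = a_1 = 3
y_2 = S_1(2) = -1
t_q=2 is in segment 1 (τ=1); S_1(τ)=11/4

y_0=-2 y_1=3 y_2=-1
S(2) = 11/4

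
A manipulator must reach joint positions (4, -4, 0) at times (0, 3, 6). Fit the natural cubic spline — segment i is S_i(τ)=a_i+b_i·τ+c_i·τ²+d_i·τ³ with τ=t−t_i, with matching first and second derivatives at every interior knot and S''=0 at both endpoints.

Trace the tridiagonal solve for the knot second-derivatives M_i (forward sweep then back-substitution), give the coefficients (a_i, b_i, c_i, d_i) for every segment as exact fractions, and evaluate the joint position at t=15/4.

Δ: Δ0=-8/3, Δ1=4/3
row 1: diag=12, rhs=24; c'=1/4, d'=2
back: M1=2
M: M0=0, M1=2, M2=0
seg 0: a=4, c=M0/2=0, d=(M1−M0)/(6·3)=1/9, b=Δ0−h0·(2M0+M1)/6=-11/3
seg 1: a=-4, c=M1/2=1, d=(M2−M1)/(6·3)=-1/9, b=Δ1−h1·(2M1+M2)/6=-2/3
t_q=15/4 → seg 1, τ=3/4; S=-4+-2/3·τ+1·τ²+-1/9·τ³=-255/64

  seg 0: a=4 b=-11/3 c=0 d=1/9
  seg 1: a=-4 b=-2/3 c=1 d=-1/9
S(15/4) = -255/64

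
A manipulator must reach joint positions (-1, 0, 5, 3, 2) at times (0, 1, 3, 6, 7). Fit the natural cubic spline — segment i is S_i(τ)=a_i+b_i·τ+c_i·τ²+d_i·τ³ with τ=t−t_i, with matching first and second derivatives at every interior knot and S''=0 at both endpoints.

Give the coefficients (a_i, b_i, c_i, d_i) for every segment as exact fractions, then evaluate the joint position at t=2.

Δ: Δ0=1, Δ1=5/2, Δ2=-2/3, Δ3=-1
row 1: diag=6, rhs=9; c'=1/3, d'=3/2
row 2: denom=10−2·1/3=28/3; d'=(-19−2·3/2)/(28/3)=-33/14
row 3: denom=8−3·9/28=197/28; d'=(-2−3·-33/14)/(197/28)=142/197
back: M3=142/197
back: M2=-33/14−9/28·142/197=-510/197
back: M1=3/2−1/3·-510/197=931/394
M: M0=0, M1=931/394, M2=-510/197, M3=142/197, M4=0
seg 0: a=-1, c=M0/2=0, d=(M1−M0)/(6·1)=931/2364, b=Δ0−h0·(2M0+M1)/6=1433/2364
seg 1: a=0, c=M1/2=931/788, d=(M2−M1)/(6·2)=-1951/4728, b=Δ1−h1·(2M1+M2)/6=2113/1182
seg 2: a=5, c=M2/2=-255/197, d=(M3−M2)/(6·3)=326/1773, b=Δ2−h2·(2M2+M3)/6=923/591
seg 3: a=3, c=M3/2=71/197, d=(M4−M3)/(6·1)=-71/591, b=Δ3−h3·(2M3+M4)/6=-733/591
t_q=2 → seg 1, τ=1; S=0+2113/1182·τ+931/788·τ²+-1951/4728·τ³=4029/1576

  seg 0: a=-1 b=1433/2364 c=0 d=931/2364
  seg 1: a=0 b=2113/1182 c=931/788 d=-1951/4728
  seg 2: a=5 b=923/591 c=-255/197 d=326/1773
  seg 3: a=3 b=-733/591 c=71/197 d=-71/591
S(2) = 4029/1576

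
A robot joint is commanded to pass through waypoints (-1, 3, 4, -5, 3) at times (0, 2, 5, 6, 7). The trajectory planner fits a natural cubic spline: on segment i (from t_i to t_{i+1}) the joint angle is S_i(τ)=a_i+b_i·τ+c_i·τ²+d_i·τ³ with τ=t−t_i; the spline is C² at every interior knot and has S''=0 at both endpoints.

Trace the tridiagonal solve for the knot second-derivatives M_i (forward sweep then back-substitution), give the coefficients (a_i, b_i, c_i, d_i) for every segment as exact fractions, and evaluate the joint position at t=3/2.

  seg 0: a=-1 b=488/411 c=0 d=167/822
  seg 1: a=3 b=1490/411 c=167/137 d=-952/1233
  seg 2: a=4 b=-4072/411 c=-785/137 d=2728/411
  seg 3: a=-5 b=-598/411 c=1943/137 d=-1943/411
S(3/2) = 3215/2192

Δ: Δ0=2, Δ1=1/3, Δ2=-9, Δ3=8
row 1: diag=10, rhs=-10; c'=3/10, d'=-1
row 2: denom=8−3·3/10=71/10; d'=(-56−3·-1)/(71/10)=-530/71
row 3: denom=4−1·10/71=274/71; d'=(102−1·-530/71)/(274/71)=3886/137
back: M3=3886/137
back: M2=-530/71−10/71·3886/137=-1570/137
back: M1=-1−3/10·-1570/137=334/137
M: M0=0, M1=334/137, M2=-1570/137, M3=3886/137, M4=0
seg 0: a=-1, c=M0/2=0, d=(M1−M0)/(6·2)=167/822, b=Δ0−h0·(2M0+M1)/6=488/411
seg 1: a=3, c=M1/2=167/137, d=(M2−M1)/(6·3)=-952/1233, b=Δ1−h1·(2M1+M2)/6=1490/411
seg 2: a=4, c=M2/2=-785/137, d=(M3−M2)/(6·1)=2728/411, b=Δ2−h2·(2M2+M3)/6=-4072/411
seg 3: a=-5, c=M3/2=1943/137, d=(M4−M3)/(6·1)=-1943/411, b=Δ3−h3·(2M3+M4)/6=-598/411
t_q=3/2 → seg 0, τ=3/2; S=-1+488/411·τ+0·τ²+167/822·τ³=3215/2192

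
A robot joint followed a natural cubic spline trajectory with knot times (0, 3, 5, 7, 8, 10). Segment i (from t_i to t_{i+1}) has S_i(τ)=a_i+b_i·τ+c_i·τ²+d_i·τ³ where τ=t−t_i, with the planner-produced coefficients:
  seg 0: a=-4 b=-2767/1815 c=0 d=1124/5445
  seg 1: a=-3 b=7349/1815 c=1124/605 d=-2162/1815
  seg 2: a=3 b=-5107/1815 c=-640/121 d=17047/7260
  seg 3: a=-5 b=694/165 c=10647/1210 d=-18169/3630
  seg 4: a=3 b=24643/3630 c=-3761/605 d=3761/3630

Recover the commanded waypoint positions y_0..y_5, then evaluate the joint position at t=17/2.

y_0=-4 y_1=-3 y_2=3 y_3=-5 y_4=3 y_5=0
S(17/2) = 48107/9680

y_0 = S_0(0) = a_0 = -4
y_1 = S_1(0) = a_1 = -3
y_2 = S_2(0) = a_2 = 3
y_3 = S_3(0) = a_3 = -5
y_4 = S_4(0) = a_4 = 3
y_5 = S_4(2) = 0
t_q=17/2 is in segment 4 (τ=1/2); S_4(τ)=48107/9680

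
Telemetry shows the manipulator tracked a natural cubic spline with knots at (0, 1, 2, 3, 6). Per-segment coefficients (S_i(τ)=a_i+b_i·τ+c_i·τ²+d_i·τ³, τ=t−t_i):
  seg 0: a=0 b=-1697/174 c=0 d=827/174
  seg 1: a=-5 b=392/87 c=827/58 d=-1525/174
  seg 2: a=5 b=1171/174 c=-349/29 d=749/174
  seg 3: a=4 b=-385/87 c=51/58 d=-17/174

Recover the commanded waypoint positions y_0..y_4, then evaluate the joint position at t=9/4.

y_0 = S_0(0) = a_0 = 0
y_1 = S_1(0) = a_1 = -5
y_2 = S_2(0) = a_2 = 5
y_3 = S_3(0) = a_3 = 4
y_4 = S_3(3) = -4
t_q=9/4 is in segment 2 (τ=1/4); S_2(τ)=22263/3712

y_0=0 y_1=-5 y_2=5 y_3=4 y_4=-4
S(9/4) = 22263/3712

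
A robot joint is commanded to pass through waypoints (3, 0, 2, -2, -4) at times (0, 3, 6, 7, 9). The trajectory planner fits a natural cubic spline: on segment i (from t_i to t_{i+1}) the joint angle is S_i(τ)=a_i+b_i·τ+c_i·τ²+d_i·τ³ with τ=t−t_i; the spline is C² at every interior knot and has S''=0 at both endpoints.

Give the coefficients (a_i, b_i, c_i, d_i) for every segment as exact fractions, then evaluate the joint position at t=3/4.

Δ: Δ0=-1, Δ1=2/3, Δ2=-4, Δ3=-1
row 1: diag=12, rhs=10; c'=1/4, d'=5/6
row 2: denom=8−3·1/4=29/4; d'=(-28−3·5/6)/(29/4)=-122/29
row 3: denom=6−1·4/29=170/29; d'=(18−1·-122/29)/(170/29)=322/85
back: M3=322/85
back: M2=-122/29−4/29·322/85=-402/85
back: M1=5/6−1/4·-402/85=514/255
M: M0=0, M1=514/255, M2=-402/85, M3=322/85, M4=0
seg 0: a=3, c=M0/2=0, d=(M1−M0)/(6·3)=257/2295, b=Δ0−h0·(2M0+M1)/6=-512/255
seg 1: a=0, c=M1/2=257/255, d=(M2−M1)/(6·3)=-172/459, b=Δ1−h1·(2M1+M2)/6=259/255
seg 2: a=2, c=M2/2=-201/85, d=(M3−M2)/(6·1)=362/255, b=Δ2−h2·(2M2+M3)/6=-779/255
seg 3: a=-2, c=M3/2=161/85, d=(M4−M3)/(6·2)=-161/510, b=Δ3−h3·(2M3+M4)/6=-899/255
t_q=3/4 → seg 0, τ=3/4; S=3+-512/255·τ+0·τ²+257/2295·τ³=1677/1088

  seg 0: a=3 b=-512/255 c=0 d=257/2295
  seg 1: a=0 b=259/255 c=257/255 d=-172/459
  seg 2: a=2 b=-779/255 c=-201/85 d=362/255
  seg 3: a=-2 b=-899/255 c=161/85 d=-161/510
S(3/4) = 1677/1088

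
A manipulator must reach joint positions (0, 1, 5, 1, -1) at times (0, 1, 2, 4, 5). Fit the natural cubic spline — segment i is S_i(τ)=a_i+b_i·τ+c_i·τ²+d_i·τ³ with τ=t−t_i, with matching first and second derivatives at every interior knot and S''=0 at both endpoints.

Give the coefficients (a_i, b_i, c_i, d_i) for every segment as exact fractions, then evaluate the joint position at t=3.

  seg 0: a=0 b=-5/61 c=0 d=66/61
  seg 1: a=1 b=193/61 c=198/61 d=-147/61
  seg 2: a=5 b=148/61 c=-243/61 d=54/61
  seg 3: a=1 b=-176/61 c=81/61 d=-27/61
S(3) = 264/61

Δ: Δ0=1, Δ1=4, Δ2=-2, Δ3=-2
row 1: diag=4, rhs=18; c'=1/4, d'=9/2
row 2: denom=6−1·1/4=23/4; d'=(-36−1·9/2)/(23/4)=-162/23
row 3: denom=6−2·8/23=122/23; d'=(0−2·-162/23)/(122/23)=162/61
back: M3=162/61
back: M2=-162/23−8/23·162/61=-486/61
back: M1=9/2−1/4·-486/61=396/61
M: M0=0, M1=396/61, M2=-486/61, M3=162/61, M4=0
seg 0: a=0, c=M0/2=0, d=(M1−M0)/(6·1)=66/61, b=Δ0−h0·(2M0+M1)/6=-5/61
seg 1: a=1, c=M1/2=198/61, d=(M2−M1)/(6·1)=-147/61, b=Δ1−h1·(2M1+M2)/6=193/61
seg 2: a=5, c=M2/2=-243/61, d=(M3−M2)/(6·2)=54/61, b=Δ2−h2·(2M2+M3)/6=148/61
seg 3: a=1, c=M3/2=81/61, d=(M4−M3)/(6·1)=-27/61, b=Δ3−h3·(2M3+M4)/6=-176/61
t_q=3 → seg 2, τ=1; S=5+148/61·τ+-243/61·τ²+54/61·τ³=264/61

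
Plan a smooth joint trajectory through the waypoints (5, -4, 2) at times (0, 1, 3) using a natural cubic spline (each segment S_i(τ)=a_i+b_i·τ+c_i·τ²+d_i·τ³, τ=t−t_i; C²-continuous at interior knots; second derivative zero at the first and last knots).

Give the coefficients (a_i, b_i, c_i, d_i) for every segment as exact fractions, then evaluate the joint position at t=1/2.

Δ: Δ0=-9, Δ1=3
row 1: diag=6, rhs=72; c'=1/3, d'=12
back: M1=12
M: M0=0, M1=12, M2=0
seg 0: a=5, c=M0/2=0, d=(M1−M0)/(6·1)=2, b=Δ0−h0·(2M0+M1)/6=-11
seg 1: a=-4, c=M1/2=6, d=(M2−M1)/(6·2)=-1, b=Δ1−h1·(2M1+M2)/6=-5
t_q=1/2 → seg 0, τ=1/2; S=5+-11·τ+0·τ²+2·τ³=-1/4

  seg 0: a=5 b=-11 c=0 d=2
  seg 1: a=-4 b=-5 c=6 d=-1
S(1/2) = -1/4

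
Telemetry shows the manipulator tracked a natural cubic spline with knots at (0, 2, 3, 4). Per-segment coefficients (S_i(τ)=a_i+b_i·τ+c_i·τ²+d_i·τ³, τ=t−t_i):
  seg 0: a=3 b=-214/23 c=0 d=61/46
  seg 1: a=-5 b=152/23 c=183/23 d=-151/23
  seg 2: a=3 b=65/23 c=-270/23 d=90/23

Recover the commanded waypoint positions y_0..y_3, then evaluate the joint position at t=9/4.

y_0 = S_0(0) = a_0 = 3
y_1 = S_1(0) = a_1 = -5
y_2 = S_2(0) = a_2 = 3
y_3 = S_2(1) = -2
t_q=9/4 is in segment 1 (τ=1/4); S_1(τ)=-189/64

y_0=3 y_1=-5 y_2=3 y_3=-2
S(9/4) = -189/64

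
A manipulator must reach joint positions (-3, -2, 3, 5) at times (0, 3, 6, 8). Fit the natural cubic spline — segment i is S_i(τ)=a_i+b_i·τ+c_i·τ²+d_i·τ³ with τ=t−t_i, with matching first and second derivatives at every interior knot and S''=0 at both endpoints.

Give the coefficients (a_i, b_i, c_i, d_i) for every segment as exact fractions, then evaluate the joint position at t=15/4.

  seg 0: a=-3 b=-3/37 c=0 d=46/999
  seg 1: a=-2 b=43/37 c=46/111 d=-82/999
  seg 2: a=3 b=53/37 c=-12/37 d=2/37
S(15/4) = -1101/1184

Δ: Δ0=1/3, Δ1=5/3, Δ2=1
row 1: diag=12, rhs=8; c'=1/4, d'=2/3
row 2: denom=10−3·1/4=37/4; d'=(-4−3·2/3)/(37/4)=-24/37
back: M2=-24/37
back: M1=2/3−1/4·-24/37=92/111
M: M0=0, M1=92/111, M2=-24/37, M3=0
seg 0: a=-3, c=M0/2=0, d=(M1−M0)/(6·3)=46/999, b=Δ0−h0·(2M0+M1)/6=-3/37
seg 1: a=-2, c=M1/2=46/111, d=(M2−M1)/(6·3)=-82/999, b=Δ1−h1·(2M1+M2)/6=43/37
seg 2: a=3, c=M2/2=-12/37, d=(M3−M2)/(6·2)=2/37, b=Δ2−h2·(2M2+M3)/6=53/37
t_q=15/4 → seg 1, τ=3/4; S=-2+43/37·τ+46/111·τ²+-82/999·τ³=-1101/1184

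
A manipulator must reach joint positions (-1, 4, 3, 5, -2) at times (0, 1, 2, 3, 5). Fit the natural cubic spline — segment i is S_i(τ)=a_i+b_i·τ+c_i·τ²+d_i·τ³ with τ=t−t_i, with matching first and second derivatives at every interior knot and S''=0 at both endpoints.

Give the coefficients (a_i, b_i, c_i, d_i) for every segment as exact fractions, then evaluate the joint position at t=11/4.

Δ: Δ0=5, Δ1=-1, Δ2=2, Δ3=-7/2
row 1: diag=4, rhs=-36; c'=1/4, d'=-9
row 2: denom=4−1·1/4=15/4; d'=(18−1·-9)/(15/4)=36/5
row 3: denom=6−1·4/15=86/15; d'=(-33−1·36/5)/(86/15)=-603/86
back: M3=-603/86
back: M2=36/5−4/15·-603/86=390/43
back: M1=-9−1/4·390/43=-969/86
M: M0=0, M1=-969/86, M2=390/43, M3=-603/86, M4=0
seg 0: a=-1, c=M0/2=0, d=(M1−M0)/(6·1)=-323/172, b=Δ0−h0·(2M0+M1)/6=1183/172
seg 1: a=4, c=M1/2=-969/172, d=(M2−M1)/(6·1)=583/172, b=Δ1−h1·(2M1+M2)/6=107/86
seg 2: a=3, c=M2/2=195/43, d=(M3−M2)/(6·1)=-461/172, b=Δ2−h2·(2M2+M3)/6=25/172
seg 3: a=5, c=M3/2=-603/172, d=(M4−M3)/(6·2)=201/344, b=Δ3−h3·(2M3+M4)/6=101/86
t_q=11/4 → seg 2, τ=3/4; S=3+25/172·τ+195/43·τ²+-461/172·τ³=49857/11008

  seg 0: a=-1 b=1183/172 c=0 d=-323/172
  seg 1: a=4 b=107/86 c=-969/172 d=583/172
  seg 2: a=3 b=25/172 c=195/43 d=-461/172
  seg 3: a=5 b=101/86 c=-603/172 d=201/344
S(11/4) = 49857/11008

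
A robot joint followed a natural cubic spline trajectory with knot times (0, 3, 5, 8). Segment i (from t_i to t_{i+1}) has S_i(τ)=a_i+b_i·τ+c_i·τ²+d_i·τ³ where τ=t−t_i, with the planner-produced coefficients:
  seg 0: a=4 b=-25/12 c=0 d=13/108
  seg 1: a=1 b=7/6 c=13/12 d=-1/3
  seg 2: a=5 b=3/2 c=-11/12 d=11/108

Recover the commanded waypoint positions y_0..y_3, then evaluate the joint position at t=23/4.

y_0=4 y_1=1 y_2=5 y_3=4
S(23/4) = 1447/256

y_0 = S_0(0) = a_0 = 4
y_1 = S_1(0) = a_1 = 1
y_2 = S_2(0) = a_2 = 5
y_3 = S_2(3) = 4
t_q=23/4 is in segment 2 (τ=3/4); S_2(τ)=1447/256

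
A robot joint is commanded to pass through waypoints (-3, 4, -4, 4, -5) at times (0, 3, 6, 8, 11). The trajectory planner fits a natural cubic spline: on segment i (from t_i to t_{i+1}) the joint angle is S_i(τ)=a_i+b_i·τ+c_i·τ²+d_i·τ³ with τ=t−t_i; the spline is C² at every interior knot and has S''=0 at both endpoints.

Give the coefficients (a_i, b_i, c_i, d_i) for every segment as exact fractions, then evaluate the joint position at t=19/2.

Δ: Δ0=7/3, Δ1=-8/3, Δ2=4, Δ3=-3
row 1: diag=12, rhs=-30; c'=1/4, d'=-5/2
row 2: denom=10−3·1/4=37/4; d'=(40−3·-5/2)/(37/4)=190/37
row 3: denom=10−2·8/37=354/37; d'=(-42−2·190/37)/(354/37)=-967/177
back: M3=-967/177
back: M2=190/37−8/37·-967/177=1118/177
back: M1=-5/2−1/4·1118/177=-722/177
M: M0=0, M1=-722/177, M2=1118/177, M3=-967/177, M4=0
seg 0: a=-3, c=M0/2=0, d=(M1−M0)/(6·3)=-361/1593, b=Δ0−h0·(2M0+M1)/6=258/59
seg 1: a=4, c=M1/2=-361/177, d=(M2−M1)/(6·3)=920/1593, b=Δ1−h1·(2M1+M2)/6=-103/59
seg 2: a=-4, c=M2/2=559/177, d=(M3−M2)/(6·2)=-695/708, b=Δ2−h2·(2M2+M3)/6=95/59
seg 3: a=4, c=M3/2=-967/354, d=(M4−M3)/(6·3)=967/3186, b=Δ3−h3·(2M3+M4)/6=436/177
t_q=19/2 → seg 3, τ=3/2; S=4+436/177·τ+-967/354·τ²+967/3186·τ³=2429/944

  seg 0: a=-3 b=258/59 c=0 d=-361/1593
  seg 1: a=4 b=-103/59 c=-361/177 d=920/1593
  seg 2: a=-4 b=95/59 c=559/177 d=-695/708
  seg 3: a=4 b=436/177 c=-967/354 d=967/3186
S(19/2) = 2429/944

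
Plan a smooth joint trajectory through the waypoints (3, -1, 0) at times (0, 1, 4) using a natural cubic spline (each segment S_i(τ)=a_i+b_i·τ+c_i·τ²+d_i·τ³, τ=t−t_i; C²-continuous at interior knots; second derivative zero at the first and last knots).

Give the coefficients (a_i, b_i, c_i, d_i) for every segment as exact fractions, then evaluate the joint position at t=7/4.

Δ: Δ0=-4, Δ1=1/3
row 1: diag=8, rhs=26; c'=3/8, d'=13/4
back: M1=13/4
M: M0=0, M1=13/4, M2=0
seg 0: a=3, c=M0/2=0, d=(M1−M0)/(6·1)=13/24, b=Δ0−h0·(2M0+M1)/6=-109/24
seg 1: a=-1, c=M1/2=13/8, d=(M2−M1)/(6·3)=-13/72, b=Δ1−h1·(2M1+M2)/6=-35/12
t_q=7/4 → seg 1, τ=3/4; S=-1+-35/12·τ+13/8·τ²+-13/72·τ³=-1203/512

  seg 0: a=3 b=-109/24 c=0 d=13/24
  seg 1: a=-1 b=-35/12 c=13/8 d=-13/72
S(7/4) = -1203/512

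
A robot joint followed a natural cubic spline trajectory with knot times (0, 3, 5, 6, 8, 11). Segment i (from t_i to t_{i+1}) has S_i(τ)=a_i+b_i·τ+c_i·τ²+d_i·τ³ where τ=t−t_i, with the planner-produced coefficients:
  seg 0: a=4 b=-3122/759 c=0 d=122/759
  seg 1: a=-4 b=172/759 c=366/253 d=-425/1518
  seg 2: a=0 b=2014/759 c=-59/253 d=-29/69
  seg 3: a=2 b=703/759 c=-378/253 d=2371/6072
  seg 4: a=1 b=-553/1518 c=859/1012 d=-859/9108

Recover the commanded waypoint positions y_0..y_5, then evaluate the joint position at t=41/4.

y_0=4 y_1=-4 y_2=0 y_3=2 y_4=1 y_5=5
S(41/4) = 220417/64768

y_0 = S_0(0) = a_0 = 4
y_1 = S_1(0) = a_1 = -4
y_2 = S_2(0) = a_2 = 0
y_3 = S_3(0) = a_3 = 2
y_4 = S_4(0) = a_4 = 1
y_5 = S_4(3) = 5
t_q=41/4 is in segment 4 (τ=9/4); S_4(τ)=220417/64768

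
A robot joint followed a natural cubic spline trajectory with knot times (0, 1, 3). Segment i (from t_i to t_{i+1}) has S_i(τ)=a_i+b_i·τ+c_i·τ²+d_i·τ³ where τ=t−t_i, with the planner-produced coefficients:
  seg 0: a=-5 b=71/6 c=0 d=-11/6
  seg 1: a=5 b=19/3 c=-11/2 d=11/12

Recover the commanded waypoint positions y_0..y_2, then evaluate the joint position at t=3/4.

y_0=-5 y_1=5 y_2=3
S(3/4) = 397/128

y_0 = S_0(0) = a_0 = -5
y_1 = S_1(0) = a_1 = 5
y_2 = S_1(2) = 3
t_q=3/4 is in segment 0 (τ=3/4); S_0(τ)=397/128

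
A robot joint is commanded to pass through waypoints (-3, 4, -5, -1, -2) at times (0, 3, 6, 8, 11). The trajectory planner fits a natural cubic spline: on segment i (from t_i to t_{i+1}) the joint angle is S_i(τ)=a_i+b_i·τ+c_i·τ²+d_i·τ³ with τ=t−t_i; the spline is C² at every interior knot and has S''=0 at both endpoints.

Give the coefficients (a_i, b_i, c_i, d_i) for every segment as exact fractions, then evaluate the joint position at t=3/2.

  seg 0: a=-3 b=751/177 c=0 d=-338/1593
  seg 1: a=4 b=-263/177 c=-338/177 d=746/1593
  seg 2: a=-5 b=-53/177 c=136/59 d=-409/708
  seg 3: a=-1 b=352/177 c=-137/118 d=137/1062
S(3/2) = 625/236

Δ: Δ0=7/3, Δ1=-3, Δ2=2, Δ3=-1/3
row 1: diag=12, rhs=-32; c'=1/4, d'=-8/3
row 2: denom=10−3·1/4=37/4; d'=(30−3·-8/3)/(37/4)=152/37
row 3: denom=10−2·8/37=354/37; d'=(-14−2·152/37)/(354/37)=-137/59
back: M3=-137/59
back: M2=152/37−8/37·-137/59=272/59
back: M1=-8/3−1/4·272/59=-676/177
M: M0=0, M1=-676/177, M2=272/59, M3=-137/59, M4=0
seg 0: a=-3, c=M0/2=0, d=(M1−M0)/(6·3)=-338/1593, b=Δ0−h0·(2M0+M1)/6=751/177
seg 1: a=4, c=M1/2=-338/177, d=(M2−M1)/(6·3)=746/1593, b=Δ1−h1·(2M1+M2)/6=-263/177
seg 2: a=-5, c=M2/2=136/59, d=(M3−M2)/(6·2)=-409/708, b=Δ2−h2·(2M2+M3)/6=-53/177
seg 3: a=-1, c=M3/2=-137/118, d=(M4−M3)/(6·3)=137/1062, b=Δ3−h3·(2M3+M4)/6=352/177
t_q=3/2 → seg 0, τ=3/2; S=-3+751/177·τ+0·τ²+-338/1593·τ³=625/236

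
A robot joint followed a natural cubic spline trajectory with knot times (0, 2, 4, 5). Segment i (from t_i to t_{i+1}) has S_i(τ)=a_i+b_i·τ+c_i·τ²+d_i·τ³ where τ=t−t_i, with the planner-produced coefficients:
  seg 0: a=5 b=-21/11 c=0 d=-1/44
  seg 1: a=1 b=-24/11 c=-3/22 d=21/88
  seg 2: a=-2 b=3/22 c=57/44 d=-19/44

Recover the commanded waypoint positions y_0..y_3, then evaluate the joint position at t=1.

y_0 = S_0(0) = a_0 = 5
y_1 = S_1(0) = a_1 = 1
y_2 = S_2(0) = a_2 = -2
y_3 = S_2(1) = -1
t_q=1 is in segment 0 (τ=1); S_0(τ)=135/44

y_0=5 y_1=1 y_2=-2 y_3=-1
S(1) = 135/44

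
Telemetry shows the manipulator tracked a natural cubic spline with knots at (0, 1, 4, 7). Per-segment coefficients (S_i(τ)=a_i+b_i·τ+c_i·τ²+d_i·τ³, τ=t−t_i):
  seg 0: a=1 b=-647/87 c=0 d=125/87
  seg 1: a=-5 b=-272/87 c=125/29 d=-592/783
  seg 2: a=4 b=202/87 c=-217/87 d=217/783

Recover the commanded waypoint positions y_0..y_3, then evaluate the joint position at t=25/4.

y_0=1 y_1=-5 y_2=4 y_3=-4
S(25/4) = -457/1856

y_0 = S_0(0) = a_0 = 1
y_1 = S_1(0) = a_1 = -5
y_2 = S_2(0) = a_2 = 4
y_3 = S_2(3) = -4
t_q=25/4 is in segment 2 (τ=9/4); S_2(τ)=-457/1856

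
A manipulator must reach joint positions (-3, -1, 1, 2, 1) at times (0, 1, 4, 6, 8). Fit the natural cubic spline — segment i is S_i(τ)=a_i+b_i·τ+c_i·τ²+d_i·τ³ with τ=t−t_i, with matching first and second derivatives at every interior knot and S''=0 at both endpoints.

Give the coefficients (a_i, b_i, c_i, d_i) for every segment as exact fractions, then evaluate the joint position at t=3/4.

Δ: Δ0=2, Δ1=2/3, Δ2=1/2, Δ3=-1/2
row 1: diag=8, rhs=-8; c'=3/8, d'=-1
row 2: denom=10−3·3/8=71/8; d'=(-1−3·-1)/(71/8)=16/71
row 3: denom=8−2·16/71=536/71; d'=(-6−2·16/71)/(536/71)=-229/268
back: M3=-229/268
back: M2=16/71−16/71·-229/268=28/67
back: M1=-1−3/8·28/67=-155/134
M: M0=0, M1=-155/134, M2=28/67, M3=-229/268, M4=0
seg 0: a=-3, c=M0/2=0, d=(M1−M0)/(6·1)=-155/804, b=Δ0−h0·(2M0+M1)/6=1763/804
seg 1: a=-1, c=M1/2=-155/268, d=(M2−M1)/(6·3)=211/2412, b=Δ1−h1·(2M1+M2)/6=649/402
seg 2: a=1, c=M2/2=14/67, d=(M3−M2)/(6·2)=-341/3216, b=Δ2−h2·(2M2+M3)/6=407/804
seg 3: a=2, c=M3/2=-229/536, d=(M4−M3)/(6·2)=229/3216, b=Δ3−h3·(2M3+M4)/6=14/201
t_q=3/4 → seg 0, τ=3/4; S=-3+1763/804·τ+0·τ²+-155/804·τ³=-24643/17152

  seg 0: a=-3 b=1763/804 c=0 d=-155/804
  seg 1: a=-1 b=649/402 c=-155/268 d=211/2412
  seg 2: a=1 b=407/804 c=14/67 d=-341/3216
  seg 3: a=2 b=14/201 c=-229/536 d=229/3216
S(3/4) = -24643/17152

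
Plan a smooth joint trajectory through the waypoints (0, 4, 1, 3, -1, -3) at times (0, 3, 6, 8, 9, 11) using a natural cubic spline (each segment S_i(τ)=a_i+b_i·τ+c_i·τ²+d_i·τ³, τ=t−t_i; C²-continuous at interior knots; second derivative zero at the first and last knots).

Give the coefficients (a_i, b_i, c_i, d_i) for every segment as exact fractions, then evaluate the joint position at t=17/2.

  seg 0: a=0 b=8302/3597 c=0 d=-3506/32373
  seg 1: a=4 b=-2216/3597 c=-3506/3597 d=9137/32373
  seg 2: a=1 b=4159/3597 c=1877/1199 d=-2956/3597
  seg 3: a=3 b=-799/327 c=-4035/1199 d=6506/3597
  seg 4: a=-1 b=-13481/3597 c=2471/1199 d=-2471/7194
S(17/2) = 2789/2398

Δ: Δ0=4/3, Δ1=-1, Δ2=1, Δ3=-4, Δ4=-1
row 1: diag=12, rhs=-14; c'=1/4, d'=-7/6
row 2: denom=10−3·1/4=37/4; d'=(12−3·-7/6)/(37/4)=62/37
row 3: denom=6−2·8/37=206/37; d'=(-30−2·62/37)/(206/37)=-617/103
row 4: denom=6−1·37/206=1199/206; d'=(18−1·-617/103)/(1199/206)=4942/1199
back: M4=4942/1199
back: M3=-617/103−37/206·4942/1199=-8070/1199
back: M2=62/37−8/37·-8070/1199=3754/1199
back: M1=-7/6−1/4·3754/1199=-7012/3597
M: M0=0, M1=-7012/3597, M2=3754/1199, M3=-8070/1199, M4=4942/1199, M5=0
seg 0: a=0, c=M0/2=0, d=(M1−M0)/(6·3)=-3506/32373, b=Δ0−h0·(2M0+M1)/6=8302/3597
seg 1: a=4, c=M1/2=-3506/3597, d=(M2−M1)/(6·3)=9137/32373, b=Δ1−h1·(2M1+M2)/6=-2216/3597
seg 2: a=1, c=M2/2=1877/1199, d=(M3−M2)/(6·2)=-2956/3597, b=Δ2−h2·(2M2+M3)/6=4159/3597
seg 3: a=3, c=M3/2=-4035/1199, d=(M4−M3)/(6·1)=6506/3597, b=Δ3−h3·(2M3+M4)/6=-799/327
seg 4: a=-1, c=M4/2=2471/1199, d=(M5−M4)/(6·2)=-2471/7194, b=Δ4−h4·(2M4+M5)/6=-13481/3597
t_q=17/2 → seg 3, τ=1/2; S=3+-799/327·τ+-4035/1199·τ²+6506/3597·τ³=2789/2398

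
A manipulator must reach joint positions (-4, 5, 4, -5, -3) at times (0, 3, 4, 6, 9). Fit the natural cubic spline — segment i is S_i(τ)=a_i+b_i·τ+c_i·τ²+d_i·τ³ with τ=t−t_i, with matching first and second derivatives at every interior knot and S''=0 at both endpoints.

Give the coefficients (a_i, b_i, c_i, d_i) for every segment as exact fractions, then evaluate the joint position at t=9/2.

  seg 0: a=-4 b=925/219 c=0 d=-268/1971
  seg 1: a=5 b=121/219 c=-268/219 d=-24/73
  seg 2: a=4 b=-631/219 c=-484/219 d=409/584
  seg 3: a=-5 b=-1453/438 c=1745/876 d=-1745/7884
S(9/2) = 9785/4672

Δ: Δ0=3, Δ1=-1, Δ2=-9/2, Δ3=2/3
row 1: diag=8, rhs=-24; c'=1/8, d'=-3
row 2: denom=6−1·1/8=47/8; d'=(-21−1·-3)/(47/8)=-144/47
row 3: denom=10−2·16/47=438/47; d'=(31−2·-144/47)/(438/47)=1745/438
back: M3=1745/438
back: M2=-144/47−16/47·1745/438=-968/219
back: M1=-3−1/8·-968/219=-536/219
M: M0=0, M1=-536/219, M2=-968/219, M3=1745/438, M4=0
seg 0: a=-4, c=M0/2=0, d=(M1−M0)/(6·3)=-268/1971, b=Δ0−h0·(2M0+M1)/6=925/219
seg 1: a=5, c=M1/2=-268/219, d=(M2−M1)/(6·1)=-24/73, b=Δ1−h1·(2M1+M2)/6=121/219
seg 2: a=4, c=M2/2=-484/219, d=(M3−M2)/(6·2)=409/584, b=Δ2−h2·(2M2+M3)/6=-631/219
seg 3: a=-5, c=M3/2=1745/876, d=(M4−M3)/(6·3)=-1745/7884, b=Δ3−h3·(2M3+M4)/6=-1453/438
t_q=9/2 → seg 2, τ=1/2; S=4+-631/219·τ+-484/219·τ²+409/584·τ³=9785/4672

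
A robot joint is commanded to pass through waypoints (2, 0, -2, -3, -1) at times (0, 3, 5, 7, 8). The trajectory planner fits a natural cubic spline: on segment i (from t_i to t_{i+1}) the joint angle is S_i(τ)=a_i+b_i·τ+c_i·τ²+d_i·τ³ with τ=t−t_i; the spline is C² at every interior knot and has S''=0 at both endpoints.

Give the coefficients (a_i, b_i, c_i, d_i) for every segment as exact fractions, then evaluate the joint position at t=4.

Δ: Δ0=-2/3, Δ1=-1, Δ2=-1/2, Δ3=2
row 1: diag=10, rhs=-2; c'=1/5, d'=-1/5
row 2: denom=8−2·1/5=38/5; d'=(3−2·-1/5)/(38/5)=17/38
row 3: denom=6−2·5/19=104/19; d'=(15−2·17/38)/(104/19)=67/26
back: M3=67/26
back: M2=17/38−5/19·67/26=-3/13
back: M1=-1/5−1/5·-3/13=-2/13
M: M0=0, M1=-2/13, M2=-3/13, M3=67/26, M4=0
seg 0: a=2, c=M0/2=0, d=(M1−M0)/(6·3)=-1/117, b=Δ0−h0·(2M0+M1)/6=-23/39
seg 1: a=0, c=M1/2=-1/13, d=(M2−M1)/(6·2)=-1/156, b=Δ1−h1·(2M1+M2)/6=-32/39
seg 2: a=-2, c=M2/2=-3/26, d=(M3−M2)/(6·2)=73/312, b=Δ2−h2·(2M2+M3)/6=-47/39
seg 3: a=-3, c=M3/2=67/52, d=(M4−M3)/(6·1)=-67/156, b=Δ3−h3·(2M3+M4)/6=89/78
t_q=4 → seg 1, τ=1; S=0+-32/39·τ+-1/13·τ²+-1/156·τ³=-47/52

  seg 0: a=2 b=-23/39 c=0 d=-1/117
  seg 1: a=0 b=-32/39 c=-1/13 d=-1/156
  seg 2: a=-2 b=-47/39 c=-3/26 d=73/312
  seg 3: a=-3 b=89/78 c=67/52 d=-67/156
S(4) = -47/52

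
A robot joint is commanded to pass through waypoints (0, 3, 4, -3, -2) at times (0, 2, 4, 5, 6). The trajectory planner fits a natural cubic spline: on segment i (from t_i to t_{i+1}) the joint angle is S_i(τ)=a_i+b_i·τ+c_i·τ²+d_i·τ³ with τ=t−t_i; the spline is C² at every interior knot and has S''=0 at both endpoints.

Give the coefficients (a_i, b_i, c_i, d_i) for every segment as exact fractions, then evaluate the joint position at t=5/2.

Δ: Δ0=3/2, Δ1=1/2, Δ2=-7, Δ3=1
row 1: diag=8, rhs=-6; c'=1/4, d'=-3/4
row 2: denom=6−2·1/4=11/2; d'=(-45−2·-3/4)/(11/2)=-87/11
row 3: denom=4−1·2/11=42/11; d'=(48−1·-87/11)/(42/11)=205/14
back: M3=205/14
back: M2=-87/11−2/11·205/14=-74/7
back: M1=-3/4−1/4·-74/7=53/28
M: M0=0, M1=53/28, M2=-74/7, M3=205/14, M4=0
seg 0: a=0, c=M0/2=0, d=(M1−M0)/(6·2)=53/336, b=Δ0−h0·(2M0+M1)/6=73/84
seg 1: a=3, c=M1/2=53/56, d=(M2−M1)/(6·2)=-349/336, b=Δ1−h1·(2M1+M2)/6=58/21
seg 2: a=4, c=M2/2=-37/7, d=(M3−M2)/(6·1)=353/84, b=Δ2−h2·(2M2+M3)/6=-71/12
seg 3: a=-3, c=M3/2=205/28, d=(M4−M3)/(6·1)=-205/84, b=Δ3−h3·(2M3+M4)/6=-163/42
t_q=5/2 → seg 1, τ=1/2; S=3+58/21·τ+53/56·τ²+-349/336·τ³=4021/896

  seg 0: a=0 b=73/84 c=0 d=53/336
  seg 1: a=3 b=58/21 c=53/56 d=-349/336
  seg 2: a=4 b=-71/12 c=-37/7 d=353/84
  seg 3: a=-3 b=-163/42 c=205/28 d=-205/84
S(5/2) = 4021/896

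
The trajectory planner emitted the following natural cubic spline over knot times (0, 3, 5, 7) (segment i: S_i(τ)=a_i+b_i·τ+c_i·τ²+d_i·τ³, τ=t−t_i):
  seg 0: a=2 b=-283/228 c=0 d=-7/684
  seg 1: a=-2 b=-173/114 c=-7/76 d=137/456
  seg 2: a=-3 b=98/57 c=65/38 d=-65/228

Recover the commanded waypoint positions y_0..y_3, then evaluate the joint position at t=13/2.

y_0 = S_0(0) = a_0 = 2
y_1 = S_1(0) = a_1 = -2
y_2 = S_2(0) = a_2 = -3
y_3 = S_2(2) = 5
t_q=13/2 is in segment 2 (τ=3/2); S_2(τ)=1499/608

y_0=2 y_1=-2 y_2=-3 y_3=5
S(13/2) = 1499/608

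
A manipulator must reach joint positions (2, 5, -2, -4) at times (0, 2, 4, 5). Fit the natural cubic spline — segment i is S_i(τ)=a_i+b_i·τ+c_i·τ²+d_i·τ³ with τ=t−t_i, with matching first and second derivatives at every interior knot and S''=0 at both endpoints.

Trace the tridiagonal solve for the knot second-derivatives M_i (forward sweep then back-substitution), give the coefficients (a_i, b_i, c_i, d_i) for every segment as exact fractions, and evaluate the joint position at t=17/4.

Δ: Δ0=3/2, Δ1=-7/2, Δ2=-2
row 1: diag=8, rhs=-30; c'=1/4, d'=-15/4
row 2: denom=6−2·1/4=11/2; d'=(9−2·-15/4)/(11/2)=3
back: M2=3
back: M1=-15/4−1/4·3=-9/2
M: M0=0, M1=-9/2, M2=3, M3=0
seg 0: a=2, c=M0/2=0, d=(M1−M0)/(6·2)=-3/8, b=Δ0−h0·(2M0+M1)/6=3
seg 1: a=5, c=M1/2=-9/4, d=(M2−M1)/(6·2)=5/8, b=Δ1−h1·(2M1+M2)/6=-3/2
seg 2: a=-2, c=M2/2=3/2, d=(M3−M2)/(6·1)=-1/2, b=Δ2−h2·(2M2+M3)/6=-3
t_q=17/4 → seg 2, τ=1/4; S=-2+-3·τ+3/2·τ²+-1/2·τ³=-341/128

  seg 0: a=2 b=3 c=0 d=-3/8
  seg 1: a=5 b=-3/2 c=-9/4 d=5/8
  seg 2: a=-2 b=-3 c=3/2 d=-1/2
S(17/4) = -341/128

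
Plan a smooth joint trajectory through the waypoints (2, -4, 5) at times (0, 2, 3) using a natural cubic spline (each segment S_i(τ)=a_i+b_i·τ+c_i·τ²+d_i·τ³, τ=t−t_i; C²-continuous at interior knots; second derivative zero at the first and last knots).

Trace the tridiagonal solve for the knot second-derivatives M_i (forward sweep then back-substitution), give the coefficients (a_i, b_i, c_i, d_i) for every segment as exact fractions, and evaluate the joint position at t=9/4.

Δ: Δ0=-3, Δ1=9
row 1: diag=6, rhs=72; c'=1/6, d'=12
back: M1=12
M: M0=0, M1=12, M2=0
seg 0: a=2, c=M0/2=0, d=(M1−M0)/(6·2)=1, b=Δ0−h0·(2M0+M1)/6=-7
seg 1: a=-4, c=M1/2=6, d=(M2−M1)/(6·1)=-2, b=Δ1−h1·(2M1+M2)/6=5
t_q=9/4 → seg 1, τ=1/4; S=-4+5·τ+6·τ²+-2·τ³=-77/32

  seg 0: a=2 b=-7 c=0 d=1
  seg 1: a=-4 b=5 c=6 d=-2
S(9/4) = -77/32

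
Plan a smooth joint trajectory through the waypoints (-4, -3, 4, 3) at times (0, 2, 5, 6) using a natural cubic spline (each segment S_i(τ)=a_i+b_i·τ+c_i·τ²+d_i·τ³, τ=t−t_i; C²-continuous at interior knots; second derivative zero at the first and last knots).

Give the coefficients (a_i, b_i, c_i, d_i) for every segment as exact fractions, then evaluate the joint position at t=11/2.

  seg 0: a=-4 b=-83/426 c=0 d=37/213
  seg 1: a=-3 b=805/426 c=74/71 d=-127/426
  seg 2: a=4 b=20/213 c=-233/142 d=233/426
S(11/2) = 4209/1136

Δ: Δ0=1/2, Δ1=7/3, Δ2=-1
row 1: diag=10, rhs=11; c'=3/10, d'=11/10
row 2: denom=8−3·3/10=71/10; d'=(-20−3·11/10)/(71/10)=-233/71
back: M2=-233/71
back: M1=11/10−3/10·-233/71=148/71
M: M0=0, M1=148/71, M2=-233/71, M3=0
seg 0: a=-4, c=M0/2=0, d=(M1−M0)/(6·2)=37/213, b=Δ0−h0·(2M0+M1)/6=-83/426
seg 1: a=-3, c=M1/2=74/71, d=(M2−M1)/(6·3)=-127/426, b=Δ1−h1·(2M1+M2)/6=805/426
seg 2: a=4, c=M2/2=-233/142, d=(M3−M2)/(6·1)=233/426, b=Δ2−h2·(2M2+M3)/6=20/213
t_q=11/2 → seg 2, τ=1/2; S=4+20/213·τ+-233/142·τ²+233/426·τ³=4209/1136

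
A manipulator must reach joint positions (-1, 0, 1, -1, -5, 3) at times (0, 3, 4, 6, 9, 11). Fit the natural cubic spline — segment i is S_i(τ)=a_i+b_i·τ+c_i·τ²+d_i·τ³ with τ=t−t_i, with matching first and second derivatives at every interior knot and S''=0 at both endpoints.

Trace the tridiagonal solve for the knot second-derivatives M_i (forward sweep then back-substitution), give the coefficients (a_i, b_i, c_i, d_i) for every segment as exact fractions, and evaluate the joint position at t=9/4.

Δ: Δ0=1/3, Δ1=1, Δ2=-1, Δ3=-4/3, Δ4=4
row 1: diag=8, rhs=4; c'=1/8, d'=1/2
row 2: denom=6−1·1/8=47/8; d'=(-12−1·1/2)/(47/8)=-100/47
row 3: denom=10−2·16/47=438/47; d'=(-2−2·-100/47)/(438/47)=53/219
row 4: denom=10−3·47/146=1319/146; d'=(32−3·53/219)/(1319/146)=4566/1319
back: M4=4566/1319
back: M3=53/219−47/146·4566/1319=-3452/3957
back: M2=-100/47−16/47·-3452/3957=-7244/3957
back: M1=1/2−1/8·-7244/3957=2884/3957
M: M0=0, M1=2884/3957, M2=-7244/3957, M3=-3452/3957, M4=4566/1319, M5=0
seg 0: a=-1, c=M0/2=0, d=(M1−M0)/(6·3)=1442/35613, b=Δ0−h0·(2M0+M1)/6=-41/1319
seg 1: a=0, c=M1/2=1442/3957, d=(M2−M1)/(6·1)=-1688/3957, b=Δ1−h1·(2M1+M2)/6=1401/1319
seg 2: a=1, c=M2/2=-3622/3957, d=(M3−M2)/(6·2)=316/3957, b=Δ2−h2·(2M2+M3)/6=2023/3957
seg 3: a=-1, c=M3/2=-1726/3957, d=(M4−M3)/(6·3)=8575/35613, b=Δ3−h3·(2M3+M4)/6=-2891/1319
seg 4: a=-5, c=M4/2=2283/1319, d=(M5−M4)/(6·2)=-761/2638, b=Δ4−h4·(2M4+M5)/6=2232/1319
t_q=9/4 → seg 0, τ=9/4; S=-1+-41/1319·τ+0·τ²+1442/35613·τ³=-25693/42208

  seg 0: a=-1 b=-41/1319 c=0 d=1442/35613
  seg 1: a=0 b=1401/1319 c=1442/3957 d=-1688/3957
  seg 2: a=1 b=2023/3957 c=-3622/3957 d=316/3957
  seg 3: a=-1 b=-2891/1319 c=-1726/3957 d=8575/35613
  seg 4: a=-5 b=2232/1319 c=2283/1319 d=-761/2638
S(9/4) = -25693/42208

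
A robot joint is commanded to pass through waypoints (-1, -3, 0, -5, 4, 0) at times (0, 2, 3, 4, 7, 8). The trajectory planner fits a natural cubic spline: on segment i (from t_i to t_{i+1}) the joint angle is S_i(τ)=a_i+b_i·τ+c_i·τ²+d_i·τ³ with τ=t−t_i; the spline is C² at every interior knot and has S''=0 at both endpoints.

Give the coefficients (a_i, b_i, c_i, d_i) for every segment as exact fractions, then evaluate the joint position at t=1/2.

  seg 0: a=-1 b=-3963/1217 c=0 d=1373/2434
  seg 1: a=-3 b=4275/1217 c=4119/1217 d=-4743/1217
  seg 2: a=0 b=-1716/1217 c=-10110/1217 d=5741/1217
  seg 3: a=-5 b=-4713/1217 c=7113/1217 d=-4325/3651
  seg 4: a=4 b=-960/1217 c=-5862/1217 d=1954/1217
S(1/2) = -49803/19472

Δ: Δ0=-1, Δ1=3, Δ2=-5, Δ3=3, Δ4=-4
row 1: diag=6, rhs=24; c'=1/6, d'=4
row 2: denom=4−1·1/6=23/6; d'=(-48−1·4)/(23/6)=-312/23
row 3: denom=8−1·6/23=178/23; d'=(48−1·-312/23)/(178/23)=708/89
row 4: denom=8−3·69/178=1217/178; d'=(-42−3·708/89)/(1217/178)=-11724/1217
back: M4=-11724/1217
back: M3=708/89−69/178·-11724/1217=14226/1217
back: M2=-312/23−6/23·14226/1217=-20220/1217
back: M1=4−1/6·-20220/1217=8238/1217
M: M0=0, M1=8238/1217, M2=-20220/1217, M3=14226/1217, M4=-11724/1217, M5=0
seg 0: a=-1, c=M0/2=0, d=(M1−M0)/(6·2)=1373/2434, b=Δ0−h0·(2M0+M1)/6=-3963/1217
seg 1: a=-3, c=M1/2=4119/1217, d=(M2−M1)/(6·1)=-4743/1217, b=Δ1−h1·(2M1+M2)/6=4275/1217
seg 2: a=0, c=M2/2=-10110/1217, d=(M3−M2)/(6·1)=5741/1217, b=Δ2−h2·(2M2+M3)/6=-1716/1217
seg 3: a=-5, c=M3/2=7113/1217, d=(M4−M3)/(6·3)=-4325/3651, b=Δ3−h3·(2M3+M4)/6=-4713/1217
seg 4: a=4, c=M4/2=-5862/1217, d=(M5−M4)/(6·1)=1954/1217, b=Δ4−h4·(2M4+M5)/6=-960/1217
t_q=1/2 → seg 0, τ=1/2; S=-1+-3963/1217·τ+0·τ²+1373/2434·τ³=-49803/19472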